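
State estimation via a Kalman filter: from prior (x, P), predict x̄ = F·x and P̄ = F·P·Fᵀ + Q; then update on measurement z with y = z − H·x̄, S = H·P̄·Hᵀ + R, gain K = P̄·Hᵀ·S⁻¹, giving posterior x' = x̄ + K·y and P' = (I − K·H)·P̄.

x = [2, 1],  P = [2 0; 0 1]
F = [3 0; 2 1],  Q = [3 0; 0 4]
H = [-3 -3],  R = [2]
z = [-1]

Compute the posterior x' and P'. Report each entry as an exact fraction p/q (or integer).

x' = [-6/131, 55/131]
P' = [1203/524 -1137/524; -1137/524 1187/524]

x̄ = F·x = [6, 5]
P̄ = F·P·Fᵀ + Q = [21 12; 12 13]
y = z − H·x̄ = [32]
S = H·P̄·Hᵀ + R = [524]
K = P̄·Hᵀ·S⁻¹ = [-99/524; -75/524]
x' = x̄ + K·y = [-6/131, 55/131]
P' = (I − K·H)·P̄ = [1203/524 -1137/524; -1137/524 1187/524]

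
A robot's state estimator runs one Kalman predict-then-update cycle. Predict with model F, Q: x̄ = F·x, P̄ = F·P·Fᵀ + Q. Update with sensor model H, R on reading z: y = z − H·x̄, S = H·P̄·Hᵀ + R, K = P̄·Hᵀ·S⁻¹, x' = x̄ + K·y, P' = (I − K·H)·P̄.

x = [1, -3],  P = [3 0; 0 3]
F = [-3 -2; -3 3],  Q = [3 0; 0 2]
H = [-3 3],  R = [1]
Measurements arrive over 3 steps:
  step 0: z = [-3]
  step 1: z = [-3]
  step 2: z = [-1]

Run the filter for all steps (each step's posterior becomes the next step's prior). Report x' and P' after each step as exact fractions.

step 0: x̄ = F·x = [3, -12]
step 0: P̄ = F·P·Fᵀ + Q = [42 9; 9 56]
step 0: y = z − H·x̄ = [42]
step 0: S = H·P̄·Hᵀ + R = [721]
step 0: K = P̄·Hᵀ·S⁻¹ = [-99/721; 141/721]
step 0: x' = x̄ + K·y = [-285/103, -390/103]
step 0: P' = (I − K·H)·P̄ = [20481/721 20448/721; 20448/721 20495/721]
step 1: x̄ = F·x = [1635/103, -315/103]
step 1: P̄ = F·P·Fᵀ + Q = [513848/721 15/721; 15/721 2162/721]
step 1: y = z − H·x̄ = [5541/103]
step 1: S = H·P̄·Hᵀ + R = [4644541/721]
step 1: K = P̄·Hᵀ·S⁻¹ = [-1541499/4644541; 6441/4644541]
step 1: x' = x̄ + K·y = [-9200208/4644541, -13857678/4644541]
step 1: P' = (I − K·H)·P̄ = [14381327/4644541 13867494/4644541; 13867494/4644541 13869641/4644541]
step 2: x̄ = F·x = [55315980/4644541, -13972410/4644541]
step 2: P̄ = F·P·Fᵀ + Q = [365254058/4644541 4611615/4644541; 4611615/4644541 13932902/4644541]
step 2: y = z − H·x̄ = [203220629/4644541]
step 2: S = H·P̄·Hᵀ + R = [3334318111/4644541]
step 2: K = P̄·Hᵀ·S⁻¹ = [-1081927329/3334318111; 27963861/3334318111]
step 2: x' = x̄ + K·y = [-7628068821/3334318111, -8807248401/3334318111]
step 2: P' = (I − K·H)·P̄ = [10185393017/3334318111 9824750574/3334318111; 9824750574/3334318111 9834071861/3334318111]

step 0: x' = [-285/103, -390/103], P' = [20481/721 20448/721; 20448/721 20495/721]
step 1: x' = [-9200208/4644541, -13857678/4644541], P' = [14381327/4644541 13867494/4644541; 13867494/4644541 13869641/4644541]
step 2: x' = [-7628068821/3334318111, -8807248401/3334318111], P' = [10185393017/3334318111 9824750574/3334318111; 9824750574/3334318111 9834071861/3334318111]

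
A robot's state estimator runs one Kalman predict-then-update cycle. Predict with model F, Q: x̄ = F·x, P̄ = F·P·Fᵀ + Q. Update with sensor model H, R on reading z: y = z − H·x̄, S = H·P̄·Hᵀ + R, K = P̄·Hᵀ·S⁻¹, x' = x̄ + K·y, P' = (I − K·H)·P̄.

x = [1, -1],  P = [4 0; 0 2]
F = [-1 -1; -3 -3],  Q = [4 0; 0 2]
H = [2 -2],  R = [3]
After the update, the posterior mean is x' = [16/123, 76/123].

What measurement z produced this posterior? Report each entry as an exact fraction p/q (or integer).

x̄ = F·x = [0, 0]
P̄ = F·P·Fᵀ + Q = [10 18; 18 56]
S = H·P̄·Hᵀ + R = [123]
K = P̄·Hᵀ·S⁻¹ = [-16/123; -76/123]
x' − x̄ = [16/123, 76/123] = K·y
y = (KᵀK)⁻¹·Kᵀ·(x' − x̄) = [-1]
z = y + H·x̄ = [-1] + [0] = [-1]

z = [-1]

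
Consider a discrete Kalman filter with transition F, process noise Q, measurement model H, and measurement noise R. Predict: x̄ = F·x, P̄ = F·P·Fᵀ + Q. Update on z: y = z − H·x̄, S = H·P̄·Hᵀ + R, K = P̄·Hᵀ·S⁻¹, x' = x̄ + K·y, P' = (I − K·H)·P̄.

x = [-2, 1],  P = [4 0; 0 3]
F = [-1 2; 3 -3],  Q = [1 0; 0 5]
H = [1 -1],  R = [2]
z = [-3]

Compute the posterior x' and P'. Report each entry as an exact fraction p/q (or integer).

x' = [-164/147, 5/3]
P' = [290/147 4/3; 4/3 8/3]

x̄ = F·x = [4, -9]
P̄ = F·P·Fᵀ + Q = [17 -30; -30 68]
y = z − H·x̄ = [-16]
S = H·P̄·Hᵀ + R = [147]
K = P̄·Hᵀ·S⁻¹ = [47/147; -2/3]
x' = x̄ + K·y = [-164/147, 5/3]
P' = (I − K·H)·P̄ = [290/147 4/3; 4/3 8/3]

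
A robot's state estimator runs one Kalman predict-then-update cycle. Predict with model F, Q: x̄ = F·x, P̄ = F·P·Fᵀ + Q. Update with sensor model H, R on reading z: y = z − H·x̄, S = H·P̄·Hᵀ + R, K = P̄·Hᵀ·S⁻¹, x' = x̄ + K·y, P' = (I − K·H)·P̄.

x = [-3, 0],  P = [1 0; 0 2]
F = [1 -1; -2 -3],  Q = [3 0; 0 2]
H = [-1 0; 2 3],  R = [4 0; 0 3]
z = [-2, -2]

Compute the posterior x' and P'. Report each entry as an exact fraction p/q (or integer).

x' = [-416/389, 184/1167]
P' = [780/389 -504/389; -504/389 1360/1167]

x̄ = F·x = [-3, 6]
P̄ = F·P·Fᵀ + Q = [6 4; 4 24]
y = z − H·x̄ = [-5, -14]
S = H·P̄·Hᵀ + R = [10 -24; -24 291]
K = P̄·Hᵀ·S⁻¹ = [-195/389 16/389; 126/389 352/1167]
x' = x̄ + K·y = [-416/389, 184/1167]
P' = (I − K·H)·P̄ = [780/389 -504/389; -504/389 1360/1167]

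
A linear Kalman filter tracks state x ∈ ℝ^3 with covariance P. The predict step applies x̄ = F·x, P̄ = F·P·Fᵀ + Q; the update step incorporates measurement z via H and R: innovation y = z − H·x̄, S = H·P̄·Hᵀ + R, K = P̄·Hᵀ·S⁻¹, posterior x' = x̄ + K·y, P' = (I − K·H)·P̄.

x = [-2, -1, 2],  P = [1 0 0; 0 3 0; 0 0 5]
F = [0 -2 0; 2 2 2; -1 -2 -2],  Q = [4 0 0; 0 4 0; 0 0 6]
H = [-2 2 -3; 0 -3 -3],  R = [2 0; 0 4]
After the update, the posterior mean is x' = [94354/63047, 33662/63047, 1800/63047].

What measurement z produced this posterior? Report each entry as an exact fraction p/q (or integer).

x̄ = F·x = [2, -2, 0]
P̄ = F·P·Fᵀ + Q = [16 -12 12; -12 40 -34; 12 -34 39]
S = H·P̄·Hᵀ + R = [1225 9; 9 103]
K = P̄·Hᵀ·S⁻¹ = [-4738/63047 414/63047; 10690/63047 -11952/63047; -10696/63047 -8247/63047]
x' − x̄ = [-31740/63047, 159756/63047, 1800/63047] = K·y
y = (KᵀK)⁻¹·Kᵀ·(x' − x̄) = [6, -8]
z = y + H·x̄ = [6, -8] + [-8, 6] = [-2, -2]

z = [-2, -2]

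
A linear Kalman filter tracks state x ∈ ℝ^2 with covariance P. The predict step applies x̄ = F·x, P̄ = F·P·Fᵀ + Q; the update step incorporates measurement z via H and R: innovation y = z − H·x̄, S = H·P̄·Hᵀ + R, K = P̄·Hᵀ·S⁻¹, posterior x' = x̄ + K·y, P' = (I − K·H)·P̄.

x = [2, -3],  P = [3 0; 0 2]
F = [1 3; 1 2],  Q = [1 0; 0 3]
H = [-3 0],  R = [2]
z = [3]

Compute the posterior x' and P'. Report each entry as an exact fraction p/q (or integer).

x̄ = F·x = [-7, -4]
P̄ = F·P·Fᵀ + Q = [22 15; 15 14]
y = z − H·x̄ = [-18]
S = H·P̄·Hᵀ + R = [200]
K = P̄·Hᵀ·S⁻¹ = [-33/100; -9/40]
x' = x̄ + K·y = [-53/50, 1/20]
P' = (I − K·H)·P̄ = [11/50 3/20; 3/20 31/8]

x' = [-53/50, 1/20]
P' = [11/50 3/20; 3/20 31/8]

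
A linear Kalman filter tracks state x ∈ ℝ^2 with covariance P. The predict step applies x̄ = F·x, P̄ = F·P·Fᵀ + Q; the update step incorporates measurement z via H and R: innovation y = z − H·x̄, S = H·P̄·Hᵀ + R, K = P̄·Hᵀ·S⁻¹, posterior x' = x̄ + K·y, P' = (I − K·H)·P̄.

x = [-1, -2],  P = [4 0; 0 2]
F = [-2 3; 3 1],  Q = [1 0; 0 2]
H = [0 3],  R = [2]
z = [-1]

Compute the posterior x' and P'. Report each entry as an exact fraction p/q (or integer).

x̄ = F·x = [-4, -5]
P̄ = F·P·Fᵀ + Q = [35 -18; -18 40]
y = z − H·x̄ = [14]
S = H·P̄·Hᵀ + R = [362]
K = P̄·Hᵀ·S⁻¹ = [-27/181; 60/181]
x' = x̄ + K·y = [-1102/181, -65/181]
P' = (I − K·H)·P̄ = [4877/181 -18/181; -18/181 40/181]

x' = [-1102/181, -65/181]
P' = [4877/181 -18/181; -18/181 40/181]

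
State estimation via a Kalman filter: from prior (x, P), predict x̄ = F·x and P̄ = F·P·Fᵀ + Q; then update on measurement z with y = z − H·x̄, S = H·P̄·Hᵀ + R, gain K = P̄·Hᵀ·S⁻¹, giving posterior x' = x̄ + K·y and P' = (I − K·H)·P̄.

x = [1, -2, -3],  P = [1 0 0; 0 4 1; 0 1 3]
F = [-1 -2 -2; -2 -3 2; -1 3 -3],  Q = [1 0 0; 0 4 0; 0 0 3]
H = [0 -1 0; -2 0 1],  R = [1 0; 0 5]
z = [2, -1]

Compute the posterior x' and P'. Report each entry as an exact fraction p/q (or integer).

x̄ = F·x = [9, -2, 2]
P̄ = F·P·Fᵀ + Q = [38 16 -5; 16 44 -37; -5 -37 49]
y = z − H·x̄ = [0, 15]
S = H·P̄·Hᵀ + R = [45 69; 69 226]
K = P̄·Hᵀ·S⁻¹ = [1973/5409 -847/1803; -5183/5409 -23/1803; 4291/5409 34/1803]
x' = x̄ + K·y = [1174/601, -1317/601, 1372/601]
P' = (I − K·H)·P̄ = [31289/5409 -1973/5409 49873/5409; -1973/5409 5183/5409 -4291/5409; 49873/5409 -4291/5409 100256/5409]

x' = [1174/601, -1317/601, 1372/601]
P' = [31289/5409 -1973/5409 49873/5409; -1973/5409 5183/5409 -4291/5409; 49873/5409 -4291/5409 100256/5409]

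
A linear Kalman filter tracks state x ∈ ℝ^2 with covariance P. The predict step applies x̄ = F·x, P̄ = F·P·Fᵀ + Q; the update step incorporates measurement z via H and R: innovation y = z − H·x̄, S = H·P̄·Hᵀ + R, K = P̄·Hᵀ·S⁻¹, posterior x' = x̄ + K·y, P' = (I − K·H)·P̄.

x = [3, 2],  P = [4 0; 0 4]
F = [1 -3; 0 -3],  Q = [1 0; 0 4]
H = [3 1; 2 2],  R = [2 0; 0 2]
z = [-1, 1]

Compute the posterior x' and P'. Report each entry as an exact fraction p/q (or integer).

x̄ = F·x = [-3, -6]
P̄ = F·P·Fᵀ + Q = [41 36; 36 40]
y = z − H·x̄ = [14, 19]
S = H·P̄·Hᵀ + R = [627 614; 614 614]
K = P̄·Hᵀ·S⁻¹ = [5/13 -534/3991; -4/13 2216/3991]
x' = x̄ + K·y = [-629/3991, 966/3991]
P' = (I − K·H)·P̄ = [1802/3991 -2336/3991; -2336/3991 4552/3991]

x' = [-629/3991, 966/3991]
P' = [1802/3991 -2336/3991; -2336/3991 4552/3991]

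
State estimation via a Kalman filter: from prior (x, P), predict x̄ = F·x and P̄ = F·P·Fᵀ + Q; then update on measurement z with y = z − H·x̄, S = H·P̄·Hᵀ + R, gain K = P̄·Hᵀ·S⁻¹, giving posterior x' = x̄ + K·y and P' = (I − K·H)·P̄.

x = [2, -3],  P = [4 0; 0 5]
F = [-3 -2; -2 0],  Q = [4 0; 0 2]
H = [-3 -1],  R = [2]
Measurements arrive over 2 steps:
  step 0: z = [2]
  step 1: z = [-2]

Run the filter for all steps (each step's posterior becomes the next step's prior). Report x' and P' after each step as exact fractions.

step 0: x̄ = F·x = [0, -4]
step 0: P̄ = F·P·Fᵀ + Q = [60 24; 24 18]
step 0: y = z − H·x̄ = [-2]
step 0: S = H·P̄·Hᵀ + R = [704]
step 0: K = P̄·Hᵀ·S⁻¹ = [-51/176; -45/352]
step 0: x' = x̄ + K·y = [51/88, -659/176]
step 0: P' = (I − K·H)·P̄ = [39/44 -183/88; -183/88 1143/176]
step 1: x̄ = F·x = [23/4, -51/44]
step 1: P̄ = F·P·Fᵀ + Q = [13 -3; -3 61/11]
step 1: y = z − H·x̄ = [155/11]
step 1: S = H·P̄·Hᵀ + R = [1172/11]
step 1: K = P̄·Hᵀ·S⁻¹ = [-99/293; 19/586]
step 1: x' = x̄ + K·y = [1159/1172, -823/1172]
step 1: P' = (I − K·H)·P̄ = [245/293 -537/293; -537/293 1592/293]

step 0: x' = [51/88, -659/176], P' = [39/44 -183/88; -183/88 1143/176]
step 1: x' = [1159/1172, -823/1172], P' = [245/293 -537/293; -537/293 1592/293]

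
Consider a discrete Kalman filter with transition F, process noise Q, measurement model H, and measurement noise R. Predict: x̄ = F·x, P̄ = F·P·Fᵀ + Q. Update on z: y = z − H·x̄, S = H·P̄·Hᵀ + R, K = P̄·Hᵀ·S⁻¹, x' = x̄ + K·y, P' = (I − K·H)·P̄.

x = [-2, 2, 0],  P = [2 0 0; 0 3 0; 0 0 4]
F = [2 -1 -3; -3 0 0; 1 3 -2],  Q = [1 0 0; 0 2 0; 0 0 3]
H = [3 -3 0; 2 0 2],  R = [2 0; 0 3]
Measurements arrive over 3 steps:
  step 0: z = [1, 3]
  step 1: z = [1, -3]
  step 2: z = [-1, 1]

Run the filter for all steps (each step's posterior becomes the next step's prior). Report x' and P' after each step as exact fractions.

step 0: x̄ = F·x = [-6, 6, 4]
step 0: P̄ = F·P·Fᵀ + Q = [48 -12 19; -12 20 -6; 19 -6 48]
step 0: y = z − H·x̄ = [37, 7]
step 0: S = H·P̄·Hᵀ + R = [830 510; 510 539]
step 0: K = P̄·Hᵀ·S⁻¹ = [2868/18727 1942/18727; -16692/93635 1908/18727; -5583/37454 7297/18727]
step 0: x' = x̄ + K·y = [7348/18727, 10986/93635, 45403/37454]
step 0: P' = (I − K·H)·P̄ = [122428/18727 120516/18727 -119515/18727; 120516/18727 613708/93635 -117654/18727; -119515/18727 -117654/18727 260921/37454]
step 1: x̄ = F·x = [-556057/187270, -22044/18727, -157317/93635]
step 1: P̄ = F·P·Fᵀ + Q = [20515171/187270 -1448655/18727 14610786/93635; -1448655/18727 1139306/18727 -2169018/18727; 14610786/93635 -2169018/18727 22090647/93635]
step 1: y = z − H·x̄ = [1194121/187270, 589786/93635]
step 1: S = H·P̄·Hᵀ + R = [548306519/187270 257740419/93635; 257740419/93635 246560123/93635]
step 1: K = P̄·Hᵀ·S⁻¹ = [2688609429/24886800809 2209704832/24886800809; -406018770/1914369293 143542380/1914369293; -1915388172/24886800809 9411235794/24886800809]
step 1: x' = x̄ + K·y = [-42833603190/24886800809, -3938273799/1914369293, 5253331035/24886800809]
step 1: P' = (I − K·H)·P̄ = [45026220078/24886800809 3325677984/1914369293 -41711662830/24886800809; 3325677984/1914369293 3596357164/1914369293 -3110364414/1914369293; -41711662830/24886800809 -3110364414/1914369293 55828516521/24886800809]
step 2: x̄ = F·x = [-50229640098/24886800809, 128500809570/24886800809, -206932943421/24886800809]
step 2: P̄ = F·P·Fᵀ + Q = [839197247442/24886800809 -515860844562/24886800809 1075959480330/24886800809; -515860844562/24886800809 455009582320/24886800809 -774452961342/24886800809; 1075959480330/24886800809 -774452961342/24886800809 1675240859433/24886800809]
step 2: y = z − H·x̄ = [511304548195/24886800809, 539211967847/24886800809]
step 2: S = H·P̄·Hᵀ + R = [20983130271592/24886800809 19232823202056/24886800809; 19232823202056/24886800809 18740088672567/24886800809]
step 2: K = P̄·Hᵀ·S⁻¹ = [8418066408855/78101084503666 3661894410436/39050542251833; -33149024776671/156202169007332 3127649321490/39050542251833; -3006981754299/39050542251833 14551931073506/39050542251833]
step 2: x' = x̄ + K·y = [24857013800807/11157297786238, 56649201861405/22314595572476, -10170346471432/5578648893119]
step 2: P' = (I − K·H)·P̄ = [65675401141608/39050542251833 62869379005323/39050542251833 -60182559525954/39050542251833; 62869379005323/39050542251833 136788432936203/78101084503666 -58177905023088/39050542251833; -60182559525954/39050542251833 -58177905023088/39050542251833 82010456136213/39050542251833]

step 0: x' = [7348/18727, 10986/93635, 45403/37454], P' = [122428/18727 120516/18727 -119515/18727; 120516/18727 613708/93635 -117654/18727; -119515/18727 -117654/18727 260921/37454]
step 1: x' = [-42833603190/24886800809, -3938273799/1914369293, 5253331035/24886800809], P' = [45026220078/24886800809 3325677984/1914369293 -41711662830/24886800809; 3325677984/1914369293 3596357164/1914369293 -3110364414/1914369293; -41711662830/24886800809 -3110364414/1914369293 55828516521/24886800809]
step 2: x' = [24857013800807/11157297786238, 56649201861405/22314595572476, -10170346471432/5578648893119], P' = [65675401141608/39050542251833 62869379005323/39050542251833 -60182559525954/39050542251833; 62869379005323/39050542251833 136788432936203/78101084503666 -58177905023088/39050542251833; -60182559525954/39050542251833 -58177905023088/39050542251833 82010456136213/39050542251833]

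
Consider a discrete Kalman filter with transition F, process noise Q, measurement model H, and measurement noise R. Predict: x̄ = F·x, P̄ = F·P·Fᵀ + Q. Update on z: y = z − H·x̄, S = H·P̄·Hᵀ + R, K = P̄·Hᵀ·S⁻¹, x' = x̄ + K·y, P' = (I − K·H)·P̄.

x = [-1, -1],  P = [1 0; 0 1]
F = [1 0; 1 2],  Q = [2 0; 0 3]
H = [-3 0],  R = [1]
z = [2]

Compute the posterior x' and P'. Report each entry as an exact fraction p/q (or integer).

x̄ = F·x = [-1, -3]
P̄ = F·P·Fᵀ + Q = [3 1; 1 8]
y = z − H·x̄ = [-1]
S = H·P̄·Hᵀ + R = [28]
K = P̄·Hᵀ·S⁻¹ = [-9/28; -3/28]
x' = x̄ + K·y = [-19/28, -81/28]
P' = (I − K·H)·P̄ = [3/28 1/28; 1/28 215/28]

x' = [-19/28, -81/28]
P' = [3/28 1/28; 1/28 215/28]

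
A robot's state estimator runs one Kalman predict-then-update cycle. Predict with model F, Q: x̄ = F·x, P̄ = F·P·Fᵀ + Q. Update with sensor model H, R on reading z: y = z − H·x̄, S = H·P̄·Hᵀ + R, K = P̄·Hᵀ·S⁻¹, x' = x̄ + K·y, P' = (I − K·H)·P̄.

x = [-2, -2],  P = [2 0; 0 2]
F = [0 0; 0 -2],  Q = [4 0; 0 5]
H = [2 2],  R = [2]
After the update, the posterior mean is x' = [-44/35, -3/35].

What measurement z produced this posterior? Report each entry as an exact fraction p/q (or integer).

z = [-3]

x̄ = F·x = [0, 4]
P̄ = F·P·Fᵀ + Q = [4 0; 0 13]
S = H·P̄·Hᵀ + R = [70]
K = P̄·Hᵀ·S⁻¹ = [4/35; 13/35]
x' − x̄ = [-44/35, -143/35] = K·y
y = (KᵀK)⁻¹·Kᵀ·(x' − x̄) = [-11]
z = y + H·x̄ = [-11] + [8] = [-3]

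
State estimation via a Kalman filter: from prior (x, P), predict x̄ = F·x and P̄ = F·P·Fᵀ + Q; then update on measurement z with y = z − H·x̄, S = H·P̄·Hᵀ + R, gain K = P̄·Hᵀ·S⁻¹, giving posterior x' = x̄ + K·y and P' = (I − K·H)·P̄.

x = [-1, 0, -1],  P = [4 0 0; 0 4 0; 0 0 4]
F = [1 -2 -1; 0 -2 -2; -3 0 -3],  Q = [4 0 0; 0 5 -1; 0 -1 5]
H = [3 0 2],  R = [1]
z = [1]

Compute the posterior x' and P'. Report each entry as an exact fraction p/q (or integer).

x̄ = F·x = [0, 2, 6]
P̄ = F·P·Fᵀ + Q = [28 24 0; 24 37 23; 0 23 77]
y = z − H·x̄ = [-11]
S = H·P̄·Hᵀ + R = [561]
K = P̄·Hᵀ·S⁻¹ = [28/187; 118/561; 14/51]
x' = x̄ + K·y = [-28/17, -16/51, 152/51]
P' = (I − K·H)·P̄ = [2884/187 1184/187 -392/17; 1184/187 6833/561 -479/51; -392/17 -479/51 1771/51]

x' = [-28/17, -16/51, 152/51]
P' = [2884/187 1184/187 -392/17; 1184/187 6833/561 -479/51; -392/17 -479/51 1771/51]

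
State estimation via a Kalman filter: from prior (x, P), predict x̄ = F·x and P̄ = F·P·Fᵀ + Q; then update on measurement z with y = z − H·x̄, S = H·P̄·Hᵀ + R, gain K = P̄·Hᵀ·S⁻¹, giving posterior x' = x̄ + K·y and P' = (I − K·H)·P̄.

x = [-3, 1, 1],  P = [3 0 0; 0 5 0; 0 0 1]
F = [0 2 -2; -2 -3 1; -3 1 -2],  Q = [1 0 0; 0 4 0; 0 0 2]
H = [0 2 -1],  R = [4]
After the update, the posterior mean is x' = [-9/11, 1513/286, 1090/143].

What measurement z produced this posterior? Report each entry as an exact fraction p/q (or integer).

z = [3]

x̄ = F·x = [0, 4, 8]
P̄ = F·P·Fᵀ + Q = [25 -32 14; -32 62 1; 14 1 38]
S = H·P̄·Hᵀ + R = [286]
K = P̄·Hᵀ·S⁻¹ = [-3/11; 123/286; -18/143]
x' − x̄ = [-9/11, 369/286, -54/143] = K·y
y = (KᵀK)⁻¹·Kᵀ·(x' − x̄) = [3]
z = y + H·x̄ = [3] + [0] = [3]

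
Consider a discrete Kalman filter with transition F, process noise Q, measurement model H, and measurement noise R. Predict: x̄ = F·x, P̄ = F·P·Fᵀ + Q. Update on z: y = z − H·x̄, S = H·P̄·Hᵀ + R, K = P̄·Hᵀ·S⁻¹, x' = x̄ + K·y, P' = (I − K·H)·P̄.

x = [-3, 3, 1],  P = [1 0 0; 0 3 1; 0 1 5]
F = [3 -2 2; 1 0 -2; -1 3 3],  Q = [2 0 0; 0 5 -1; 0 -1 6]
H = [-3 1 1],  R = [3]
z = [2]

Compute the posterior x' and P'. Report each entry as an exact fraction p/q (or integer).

x̄ = F·x = [-13, -5, 15]
P̄ = F·P·Fᵀ + Q = [35 -13 9; -13 26 -38; 9 -38 97]
y = z − H·x̄ = [-47]
S = H·P̄·Hᵀ + R = [389]
K = P̄·Hᵀ·S⁻¹ = [-109/389; 27/389; 32/389]
x' = x̄ + K·y = [66/389, -3214/389, 4331/389]
P' = (I − K·H)·P̄ = [1734/389 -2114/389 6989/389; -2114/389 9385/389 -15646/389; 6989/389 -15646/389 36709/389]

x' = [66/389, -3214/389, 4331/389]
P' = [1734/389 -2114/389 6989/389; -2114/389 9385/389 -15646/389; 6989/389 -15646/389 36709/389]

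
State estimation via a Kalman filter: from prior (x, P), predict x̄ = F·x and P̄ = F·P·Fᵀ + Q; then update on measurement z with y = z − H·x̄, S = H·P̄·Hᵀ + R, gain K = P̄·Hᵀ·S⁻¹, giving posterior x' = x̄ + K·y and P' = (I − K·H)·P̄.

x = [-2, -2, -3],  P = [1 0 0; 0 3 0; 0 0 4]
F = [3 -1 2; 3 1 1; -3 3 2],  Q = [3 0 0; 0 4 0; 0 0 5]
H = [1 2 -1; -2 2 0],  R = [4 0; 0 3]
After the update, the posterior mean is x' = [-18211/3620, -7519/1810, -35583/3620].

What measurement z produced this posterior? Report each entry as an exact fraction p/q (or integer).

x̄ = F·x = [-10, -11, -6]
P̄ = F·P·Fᵀ + Q = [31 14 -2; 14 20 8; -2 8 57]
S = H·P̄·Hᵀ + R = [200 -30; -30 95]
K = P̄·Hᵀ·S⁻¹ = [191/724 -497/1810; 473/1810 189/905; -697/3620 271/1810]
x' − x̄ = [17989/3620, 12391/1810, -13863/3620] = K·y
y = (KᵀK)⁻¹·Kᵀ·(x' − x̄) = [23, 4]
z = y + H·x̄ = [23, 4] + [-26, -2] = [-3, 2]

z = [-3, 2]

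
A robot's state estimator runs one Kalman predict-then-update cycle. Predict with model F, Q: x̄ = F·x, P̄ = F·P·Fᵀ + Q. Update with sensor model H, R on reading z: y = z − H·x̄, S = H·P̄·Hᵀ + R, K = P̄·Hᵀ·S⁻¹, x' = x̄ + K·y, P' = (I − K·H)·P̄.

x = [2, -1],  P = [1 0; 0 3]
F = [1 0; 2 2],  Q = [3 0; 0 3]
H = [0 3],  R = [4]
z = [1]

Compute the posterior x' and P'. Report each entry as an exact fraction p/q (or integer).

x̄ = F·x = [2, 2]
P̄ = F·P·Fᵀ + Q = [4 2; 2 19]
y = z − H·x̄ = [-5]
S = H·P̄·Hᵀ + R = [175]
K = P̄·Hᵀ·S⁻¹ = [6/175; 57/175]
x' = x̄ + K·y = [64/35, 13/35]
P' = (I − K·H)·P̄ = [664/175 8/175; 8/175 76/175]

x' = [64/35, 13/35]
P' = [664/175 8/175; 8/175 76/175]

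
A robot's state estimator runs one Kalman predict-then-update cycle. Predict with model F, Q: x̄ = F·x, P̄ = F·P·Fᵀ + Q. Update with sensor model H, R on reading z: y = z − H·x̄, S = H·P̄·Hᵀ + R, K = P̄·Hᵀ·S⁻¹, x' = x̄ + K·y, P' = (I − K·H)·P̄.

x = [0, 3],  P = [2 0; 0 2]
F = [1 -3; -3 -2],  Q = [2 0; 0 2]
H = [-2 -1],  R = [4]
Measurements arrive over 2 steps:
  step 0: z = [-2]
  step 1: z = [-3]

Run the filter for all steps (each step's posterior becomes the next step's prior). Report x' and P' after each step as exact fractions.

step 0: x̄ = F·x = [-9, -6]
step 0: P̄ = F·P·Fᵀ + Q = [22 6; 6 28]
step 0: y = z − H·x̄ = [-26]
step 0: S = H·P̄·Hᵀ + R = [144]
step 0: K = P̄·Hᵀ·S⁻¹ = [-25/72; -5/18]
step 0: x' = x̄ + K·y = [1/36, 11/9]
step 0: P' = (I − K·H)·P̄ = [167/36 -71/9; -71/9 152/9]
step 1: x̄ = F·x = [-131/36, -91/36]
step 1: P̄ = F·P·Fᵀ + Q = [7415/36 1159/36; 1159/36 599/36]
step 1: y = z − H·x̄ = [-461/36]
step 1: S = H·P̄·Hᵀ + R = [35039/36]
step 1: K = P̄·Hᵀ·S⁻¹ = [-15989/35039; -2917/35039]
step 1: x' = x̄ + K·y = [77245/35039, -51217/35039]
step 1: P' = (I − K·H)·P̄ = [115724/35039 -167492/35039; -167492/35039 346652/35039]

step 0: x' = [1/36, 11/9], P' = [167/36 -71/9; -71/9 152/9]
step 1: x' = [77245/35039, -51217/35039], P' = [115724/35039 -167492/35039; -167492/35039 346652/35039]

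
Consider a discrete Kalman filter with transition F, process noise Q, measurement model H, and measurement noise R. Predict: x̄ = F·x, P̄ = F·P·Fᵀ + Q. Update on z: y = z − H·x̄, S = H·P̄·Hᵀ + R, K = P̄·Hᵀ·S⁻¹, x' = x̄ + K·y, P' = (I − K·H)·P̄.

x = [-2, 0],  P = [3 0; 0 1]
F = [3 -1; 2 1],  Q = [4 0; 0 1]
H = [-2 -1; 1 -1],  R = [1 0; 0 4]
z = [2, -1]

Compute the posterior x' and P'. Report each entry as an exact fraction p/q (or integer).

x̄ = F·x = [-6, -4]
P̄ = F·P·Fᵀ + Q = [32 17; 17 14]
y = z − H·x̄ = [-14, 1]
S = H·P̄·Hᵀ + R = [211 -33; -33 16]
K = P̄·Hᵀ·S⁻¹ = [-801/2287 492/2287; -669/2287 -951/2287]
x' = x̄ + K·y = [-2016/2287, -733/2287]
P' = (I − K·H)·P̄ = [923/2287 -1045/2287; -1045/2287 2759/2287]

x' = [-2016/2287, -733/2287]
P' = [923/2287 -1045/2287; -1045/2287 2759/2287]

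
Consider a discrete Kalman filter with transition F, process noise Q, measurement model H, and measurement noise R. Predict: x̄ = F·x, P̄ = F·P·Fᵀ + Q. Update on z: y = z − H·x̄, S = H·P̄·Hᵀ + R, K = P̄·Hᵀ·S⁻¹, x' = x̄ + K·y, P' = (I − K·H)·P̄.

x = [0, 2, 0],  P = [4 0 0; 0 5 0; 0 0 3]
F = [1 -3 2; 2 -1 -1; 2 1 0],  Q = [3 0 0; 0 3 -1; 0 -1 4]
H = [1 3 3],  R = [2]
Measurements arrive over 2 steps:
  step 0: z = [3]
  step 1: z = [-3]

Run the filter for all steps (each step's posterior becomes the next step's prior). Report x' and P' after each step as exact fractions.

step 0: x' = [-211/43, -22/43, 135/43], P' = [20350/387 563/387 -7315/387; 563/387 2257/387 -2402/387; -7315/387 -2402/387 4873/387]
step 1: x' = [15312453/3615550, -2759992/1807775, -643163/723110], P' = [521907113/3615550 -18808882/1807775 -27259993/723110; -18808882/1807775 5844221/1807775 127247/361555; -27259993/723110 127247/361555 1781015/144622]

step 0: x̄ = F·x = [-6, -2, 2]
step 0: P̄ = F·P·Fᵀ + Q = [64 17 -7; 17 27 10; -7 10 25]
step 0: y = z − H·x̄ = [9]
step 0: S = H·P̄·Hᵀ + R = [774]
step 0: K = P̄·Hᵀ·S⁻¹ = [47/387; 64/387; 49/387]
step 0: x' = x̄ + K·y = [-211/43, -22/43, 135/43]
step 0: P' = (I − K·H)·P̄ = [20350/387 563/387 -7315/387; 563/387 2257/387 -2402/387; -7315/387 -2402/387 4873/387]
step 1: x̄ = F·x = [125/43, -535/43, -444/43]
step 1: P̄ = F·P·Fᵀ + Q = [57502/387 9437/387 -2950/387; 9437/387 111895/387 95788/387; -2950/387 95788/387 87457/387]
step 1: y = z − H·x̄ = [2683/43]
step 1: S = H·P̄·Hᵀ + R = [3615550/387]
step 1: K = P̄·Hᵀ·S⁻¹ = [76963/3615550; 316243/1807775; 109357/723110]
step 1: x' = x̄ + K·y = [15312453/3615550, -2759992/1807775, -643163/723110]
step 1: P' = (I − K·H)·P̄ = [521907113/3615550 -18808882/1807775 -27259993/723110; -18808882/1807775 5844221/1807775 127247/361555; -27259993/723110 127247/361555 1781015/144622]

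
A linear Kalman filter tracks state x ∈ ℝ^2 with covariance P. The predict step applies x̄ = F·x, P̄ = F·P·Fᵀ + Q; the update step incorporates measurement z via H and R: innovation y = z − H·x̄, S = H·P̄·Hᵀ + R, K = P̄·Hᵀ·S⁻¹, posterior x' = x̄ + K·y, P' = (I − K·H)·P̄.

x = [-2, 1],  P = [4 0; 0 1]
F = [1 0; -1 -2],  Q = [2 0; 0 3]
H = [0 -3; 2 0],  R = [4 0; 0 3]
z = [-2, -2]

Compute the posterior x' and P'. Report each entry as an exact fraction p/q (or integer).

x̄ = F·x = [-2, 0]
P̄ = F·P·Fᵀ + Q = [6 -4; -4 11]
y = z − H·x̄ = [-2, 2]
S = H·P̄·Hᵀ + R = [103 24; 24 27]
K = P̄·Hᵀ·S⁻¹ = [4/245 316/735; -233/735 -32/2205]
x' = x̄ + K·y = [-862/735, 1334/2205]
P' = (I − K·H)·P̄ = [158/245 -16/735; -16/735 932/2205]

x' = [-862/735, 1334/2205]
P' = [158/245 -16/735; -16/735 932/2205]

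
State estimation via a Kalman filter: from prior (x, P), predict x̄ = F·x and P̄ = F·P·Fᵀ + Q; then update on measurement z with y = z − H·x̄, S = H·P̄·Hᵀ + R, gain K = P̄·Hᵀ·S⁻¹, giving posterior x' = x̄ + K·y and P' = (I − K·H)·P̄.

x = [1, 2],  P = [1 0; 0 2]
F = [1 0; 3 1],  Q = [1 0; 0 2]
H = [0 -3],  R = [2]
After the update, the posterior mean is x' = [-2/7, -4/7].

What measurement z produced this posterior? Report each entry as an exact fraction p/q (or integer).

x̄ = F·x = [1, 5]
P̄ = F·P·Fᵀ + Q = [2 3; 3 13]
S = H·P̄·Hᵀ + R = [119]
K = P̄·Hᵀ·S⁻¹ = [-9/119; -39/119]
x' − x̄ = [-9/7, -39/7] = K·y
y = (KᵀK)⁻¹·Kᵀ·(x' − x̄) = [17]
z = y + H·x̄ = [17] + [-15] = [2]

z = [2]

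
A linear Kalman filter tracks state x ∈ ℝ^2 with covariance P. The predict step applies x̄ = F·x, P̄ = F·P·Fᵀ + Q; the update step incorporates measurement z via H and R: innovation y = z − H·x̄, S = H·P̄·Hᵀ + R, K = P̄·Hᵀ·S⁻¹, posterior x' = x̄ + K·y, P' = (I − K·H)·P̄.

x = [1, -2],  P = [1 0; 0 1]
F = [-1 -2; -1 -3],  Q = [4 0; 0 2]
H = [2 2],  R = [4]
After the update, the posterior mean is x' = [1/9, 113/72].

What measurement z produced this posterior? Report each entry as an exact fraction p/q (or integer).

x̄ = F·x = [3, 5]
P̄ = F·P·Fᵀ + Q = [9 7; 7 12]
S = H·P̄·Hᵀ + R = [144]
K = P̄·Hᵀ·S⁻¹ = [2/9; 19/72]
x' − x̄ = [-26/9, -247/72] = K·y
y = (KᵀK)⁻¹·Kᵀ·(x' − x̄) = [-13]
z = y + H·x̄ = [-13] + [16] = [3]

z = [3]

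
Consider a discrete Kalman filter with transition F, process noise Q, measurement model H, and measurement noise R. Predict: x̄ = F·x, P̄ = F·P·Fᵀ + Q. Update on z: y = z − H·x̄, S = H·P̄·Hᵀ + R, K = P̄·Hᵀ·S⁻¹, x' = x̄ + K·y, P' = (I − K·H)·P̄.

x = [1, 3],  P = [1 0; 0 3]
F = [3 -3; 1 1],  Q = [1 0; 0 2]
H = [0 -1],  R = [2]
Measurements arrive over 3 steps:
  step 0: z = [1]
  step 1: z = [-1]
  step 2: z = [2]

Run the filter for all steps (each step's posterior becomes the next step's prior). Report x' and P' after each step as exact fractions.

step 0: x̄ = F·x = [-6, 4]
step 0: P̄ = F·P·Fᵀ + Q = [37 -6; -6 6]
step 0: y = z − H·x̄ = [5]
step 0: S = H·P̄·Hᵀ + R = [8]
step 0: K = P̄·Hᵀ·S⁻¹ = [3/4; -3/4]
step 0: x' = x̄ + K·y = [-9/4, 1/4]
step 0: P' = (I − K·H)·P̄ = [65/2 -3/2; -3/2 3/2]
step 1: x̄ = F·x = [-15/2, -2]
step 1: P̄ = F·P·Fᵀ + Q = [334 93; 93 33]
step 1: y = z − H·x̄ = [-3]
step 1: S = H·P̄·Hᵀ + R = [35]
step 1: K = P̄·Hᵀ·S⁻¹ = [-93/35; -33/35]
step 1: x' = x̄ + K·y = [33/70, 29/35]
step 1: P' = (I − K·H)·P̄ = [3041/35 186/35; 186/35 66/35]
step 2: x̄ = F·x = [-15/14, 13/10]
step 2: P̄ = F·P·Fᵀ + Q = [4930/7 255; 255 507/5]
step 2: y = z − H·x̄ = [33/10]
step 2: S = H·P̄·Hᵀ + R = [517/5]
step 2: K = P̄·Hᵀ·S⁻¹ = [-1275/517; -507/517]
step 2: x' = x̄ + K·y = [-3030/329, -91/47]
step 2: P' = (I − K·H)·P̄ = [272935/3619 2550/517; 2550/517 1014/517]

step 0: x' = [-9/4, 1/4], P' = [65/2 -3/2; -3/2 3/2]
step 1: x' = [33/70, 29/35], P' = [3041/35 186/35; 186/35 66/35]
step 2: x' = [-3030/329, -91/47], P' = [272935/3619 2550/517; 2550/517 1014/517]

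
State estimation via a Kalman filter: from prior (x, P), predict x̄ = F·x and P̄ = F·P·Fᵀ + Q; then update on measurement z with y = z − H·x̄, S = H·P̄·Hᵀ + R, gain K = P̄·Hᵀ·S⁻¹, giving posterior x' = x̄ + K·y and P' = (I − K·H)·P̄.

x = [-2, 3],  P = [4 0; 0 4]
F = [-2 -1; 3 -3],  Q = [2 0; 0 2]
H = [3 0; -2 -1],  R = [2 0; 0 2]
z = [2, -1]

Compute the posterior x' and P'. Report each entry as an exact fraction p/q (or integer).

x̄ = F·x = [1, -15]
P̄ = F·P·Fᵀ + Q = [22 -12; -12 74]
y = z − H·x̄ = [-1, -14]
S = H·P̄·Hᵀ + R = [200 -96; -96 116]
K = P̄·Hᵀ·S⁻¹ = [573/1748 -2/437; -561/874 -841/874]
x' = x̄ + K·y = [1287/1748, -775/874]
P' = (I − K·H)·P̄ = [191/874 -187/437; -187/437 1215/437]

x' = [1287/1748, -775/874]
P' = [191/874 -187/437; -187/437 1215/437]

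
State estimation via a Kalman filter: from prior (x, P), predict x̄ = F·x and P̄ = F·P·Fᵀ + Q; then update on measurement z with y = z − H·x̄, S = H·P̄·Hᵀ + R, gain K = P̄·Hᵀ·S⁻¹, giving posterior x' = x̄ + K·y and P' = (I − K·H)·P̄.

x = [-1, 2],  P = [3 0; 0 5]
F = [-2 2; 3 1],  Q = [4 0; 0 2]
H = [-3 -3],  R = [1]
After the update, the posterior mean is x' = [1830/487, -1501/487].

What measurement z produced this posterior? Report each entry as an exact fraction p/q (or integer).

x̄ = F·x = [6, -1]
P̄ = F·P·Fᵀ + Q = [36 -8; -8 34]
S = H·P̄·Hᵀ + R = [487]
K = P̄·Hᵀ·S⁻¹ = [-84/487; -78/487]
x' − x̄ = [-1092/487, -1014/487] = K·y
y = (KᵀK)⁻¹·Kᵀ·(x' − x̄) = [13]
z = y + H·x̄ = [13] + [-15] = [-2]

z = [-2]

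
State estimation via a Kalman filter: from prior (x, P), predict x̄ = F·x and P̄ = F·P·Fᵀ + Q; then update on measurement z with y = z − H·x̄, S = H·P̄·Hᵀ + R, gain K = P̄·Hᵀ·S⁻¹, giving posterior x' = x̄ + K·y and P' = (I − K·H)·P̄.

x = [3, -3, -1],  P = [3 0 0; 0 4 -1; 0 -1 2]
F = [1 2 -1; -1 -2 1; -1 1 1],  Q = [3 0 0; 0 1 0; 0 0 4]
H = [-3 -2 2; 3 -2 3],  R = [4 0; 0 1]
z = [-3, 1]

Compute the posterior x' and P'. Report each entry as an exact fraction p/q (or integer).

x' = [5171/4607, -40417/18428, -41793/18428]
P' = [1196/4607 -5295/9214 -5447/9214; -5295/9214 33433/9214 54211/18428; -5447/9214 54211/18428 11873/4607]

x̄ = F·x = [-2, 2, -7]
P̄ = F·P·Fᵀ + Q = [28 -25 2; -25 26 -2; 2 -2 11]
y = z − H·x̄ = [9, 32]
S = H·P̄·Hᵀ + R = [96 -68; -68 816]
K = P̄·Hᵀ·S⁻¹ = [-55/271 1425/9214; 95/1084 -2869/18428; 283/1084 343/4607]
x' = x̄ + K·y = [5171/4607, -40417/18428, -41793/18428]
P' = (I − K·H)·P̄ = [1196/4607 -5295/9214 -5447/9214; -5295/9214 33433/9214 54211/18428; -5447/9214 54211/18428 11873/4607]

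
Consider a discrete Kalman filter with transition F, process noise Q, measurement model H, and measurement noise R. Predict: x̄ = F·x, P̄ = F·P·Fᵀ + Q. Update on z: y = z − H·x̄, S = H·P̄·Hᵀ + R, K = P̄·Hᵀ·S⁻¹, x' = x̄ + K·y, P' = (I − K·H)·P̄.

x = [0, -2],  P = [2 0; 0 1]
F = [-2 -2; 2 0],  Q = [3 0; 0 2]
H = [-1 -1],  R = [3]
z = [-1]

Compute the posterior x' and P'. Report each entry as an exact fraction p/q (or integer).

x̄ = F·x = [4, 0]
P̄ = F·P·Fᵀ + Q = [15 -8; -8 10]
y = z − H·x̄ = [3]
S = H·P̄·Hᵀ + R = [12]
K = P̄·Hᵀ·S⁻¹ = [-7/12; -1/6]
x' = x̄ + K·y = [9/4, -1/2]
P' = (I − K·H)·P̄ = [131/12 -55/6; -55/6 29/3]

x' = [9/4, -1/2]
P' = [131/12 -55/6; -55/6 29/3]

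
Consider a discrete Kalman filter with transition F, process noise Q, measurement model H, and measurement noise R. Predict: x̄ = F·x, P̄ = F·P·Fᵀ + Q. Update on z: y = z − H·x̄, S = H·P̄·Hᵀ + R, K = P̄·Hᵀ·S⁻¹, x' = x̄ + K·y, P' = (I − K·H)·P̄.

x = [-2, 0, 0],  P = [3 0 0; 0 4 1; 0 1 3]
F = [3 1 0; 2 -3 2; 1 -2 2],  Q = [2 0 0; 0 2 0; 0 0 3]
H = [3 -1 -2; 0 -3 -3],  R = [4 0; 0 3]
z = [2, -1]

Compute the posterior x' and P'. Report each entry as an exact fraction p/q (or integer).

x̄ = F·x = [-6, -4, -2]
P̄ = F·P·Fᵀ + Q = [33 8 3; 8 50 32; 3 32 26]
y = z − H·x̄ = [12, -19]
S = H·P̄·Hᵀ + R = [499 495; 495 1263]
K = P̄·Hᵀ·S⁻¹ = [20615/64202 -9757/64202; 675/32101 -6517/32101; -2865/128404 -16567/128404]
x' = x̄ + K·y = [47551/64202, 3519/32101, 23585/128404]
P' = (I − K·H)·P̄ = [22205/32101 -15628/32101 41013/64202; -15628/32101 62618/32101 -56101/32101; 41013/64202 -56101/32101 240971/128404]

x' = [47551/64202, 3519/32101, 23585/128404]
P' = [22205/32101 -15628/32101 41013/64202; -15628/32101 62618/32101 -56101/32101; 41013/64202 -56101/32101 240971/128404]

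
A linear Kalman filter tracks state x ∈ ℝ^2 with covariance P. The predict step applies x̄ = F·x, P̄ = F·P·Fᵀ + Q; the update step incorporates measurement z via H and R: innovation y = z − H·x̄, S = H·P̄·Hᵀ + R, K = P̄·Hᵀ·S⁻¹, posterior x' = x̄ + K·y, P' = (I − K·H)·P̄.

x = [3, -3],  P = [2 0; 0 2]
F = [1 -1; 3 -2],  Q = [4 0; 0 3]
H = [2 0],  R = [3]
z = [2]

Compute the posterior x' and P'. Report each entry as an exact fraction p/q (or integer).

x̄ = F·x = [6, 15]
P̄ = F·P·Fᵀ + Q = [8 10; 10 29]
y = z − H·x̄ = [-10]
S = H·P̄·Hᵀ + R = [35]
K = P̄·Hᵀ·S⁻¹ = [16/35; 4/7]
x' = x̄ + K·y = [10/7, 65/7]
P' = (I − K·H)·P̄ = [24/35 6/7; 6/7 123/7]

x' = [10/7, 65/7]
P' = [24/35 6/7; 6/7 123/7]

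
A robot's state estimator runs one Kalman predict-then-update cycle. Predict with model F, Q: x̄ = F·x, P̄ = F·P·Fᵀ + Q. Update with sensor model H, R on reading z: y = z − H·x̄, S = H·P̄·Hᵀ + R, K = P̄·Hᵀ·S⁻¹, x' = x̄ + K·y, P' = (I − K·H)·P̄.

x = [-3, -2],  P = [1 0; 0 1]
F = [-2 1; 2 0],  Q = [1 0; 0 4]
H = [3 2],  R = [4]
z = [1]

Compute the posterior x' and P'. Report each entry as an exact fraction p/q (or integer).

x̄ = F·x = [4, -6]
P̄ = F·P·Fᵀ + Q = [6 -4; -4 8]
y = z − H·x̄ = [1]
S = H·P̄·Hᵀ + R = [42]
K = P̄·Hᵀ·S⁻¹ = [5/21; 2/21]
x' = x̄ + K·y = [89/21, -124/21]
P' = (I − K·H)·P̄ = [76/21 -104/21; -104/21 160/21]

x' = [89/21, -124/21]
P' = [76/21 -104/21; -104/21 160/21]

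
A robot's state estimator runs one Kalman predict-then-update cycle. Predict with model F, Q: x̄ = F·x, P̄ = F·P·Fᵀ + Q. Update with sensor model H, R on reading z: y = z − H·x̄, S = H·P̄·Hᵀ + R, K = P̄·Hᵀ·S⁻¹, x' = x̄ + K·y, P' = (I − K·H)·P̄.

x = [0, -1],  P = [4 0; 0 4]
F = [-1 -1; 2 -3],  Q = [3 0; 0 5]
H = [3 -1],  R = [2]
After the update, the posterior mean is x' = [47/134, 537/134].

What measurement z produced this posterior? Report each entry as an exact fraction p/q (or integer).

x̄ = F·x = [1, 3]
P̄ = F·P·Fᵀ + Q = [11 4; 4 57]
S = H·P̄·Hᵀ + R = [134]
K = P̄·Hᵀ·S⁻¹ = [29/134; -45/134]
x' − x̄ = [-87/134, 135/134] = K·y
y = (KᵀK)⁻¹·Kᵀ·(x' − x̄) = [-3]
z = y + H·x̄ = [-3] + [0] = [-3]

z = [-3]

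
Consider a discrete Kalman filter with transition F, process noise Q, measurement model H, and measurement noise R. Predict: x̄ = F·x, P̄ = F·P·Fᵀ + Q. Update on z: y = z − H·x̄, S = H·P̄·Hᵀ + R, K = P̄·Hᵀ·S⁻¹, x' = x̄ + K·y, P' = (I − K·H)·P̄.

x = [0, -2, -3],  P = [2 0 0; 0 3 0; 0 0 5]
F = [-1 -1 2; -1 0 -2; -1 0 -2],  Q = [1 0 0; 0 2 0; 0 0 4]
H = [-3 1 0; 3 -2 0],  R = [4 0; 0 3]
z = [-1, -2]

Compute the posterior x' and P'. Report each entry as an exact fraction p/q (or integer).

x' = [988/999, 2407/999, 7292/2997]
P' = [334/333 538/333 1214/999; 538/333 1066/333 2450/999; 1214/999 2450/999 22582/2997]

x̄ = F·x = [-4, 6, 6]
P̄ = F·P·Fᵀ + Q = [26 -18 -18; -18 24 22; -18 22 26]
y = z − H·x̄ = [-19, 22]
S = H·P̄·Hᵀ + R = [370 -444; -444 549]
K = P̄·Hᵀ·S⁻¹ = [-116/333 -2/27; -137/333 -14/27; -298/999 -34/81]
x' = x̄ + K·y = [988/999, 2407/999, 7292/2997]
P' = (I − K·H)·P̄ = [334/333 538/333 1214/999; 538/333 1066/333 2450/999; 1214/999 2450/999 22582/2997]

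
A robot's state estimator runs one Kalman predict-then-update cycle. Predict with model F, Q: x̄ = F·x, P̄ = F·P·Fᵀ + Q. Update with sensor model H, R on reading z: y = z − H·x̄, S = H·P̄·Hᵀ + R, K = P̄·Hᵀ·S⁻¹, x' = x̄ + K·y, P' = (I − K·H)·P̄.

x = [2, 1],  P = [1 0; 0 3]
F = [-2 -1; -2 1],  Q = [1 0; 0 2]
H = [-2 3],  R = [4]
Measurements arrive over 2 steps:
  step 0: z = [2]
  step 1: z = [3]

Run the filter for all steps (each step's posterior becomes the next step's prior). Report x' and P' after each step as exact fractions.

step 0: x' = [-538/105, -58/21], P' = [671/105 86/21; 86/21 64/21]
step 1: x' = [22895/2407, 17211/2407], P' = [79345/2407 51186/2407; 51186/2407 33960/2407]

step 0: x̄ = F·x = [-5, -3]
step 0: P̄ = F·P·Fᵀ + Q = [8 1; 1 9]
step 0: y = z − H·x̄ = [1]
step 0: S = H·P̄·Hᵀ + R = [105]
step 0: K = P̄·Hᵀ·S⁻¹ = [-13/105; 5/21]
step 0: x' = x̄ + K·y = [-538/105, -58/21]
step 0: P' = (I − K·H)·P̄ = [671/105 86/21; 86/21 64/21]
step 1: x̄ = F·x = [1366/105, 262/35]
step 1: P̄ = F·P·Fᵀ + Q = [4829/105 788/35; 788/35 498/35]
step 1: y = z − H·x̄ = [689/105]
step 1: S = H·P̄·Hᵀ + R = [4814/105]
step 1: K = P̄·Hᵀ·S⁻¹ = [-1283/2407; -123/2407]
step 1: x' = x̄ + K·y = [22895/2407, 17211/2407]
step 1: P' = (I − K·H)·P̄ = [79345/2407 51186/2407; 51186/2407 33960/2407]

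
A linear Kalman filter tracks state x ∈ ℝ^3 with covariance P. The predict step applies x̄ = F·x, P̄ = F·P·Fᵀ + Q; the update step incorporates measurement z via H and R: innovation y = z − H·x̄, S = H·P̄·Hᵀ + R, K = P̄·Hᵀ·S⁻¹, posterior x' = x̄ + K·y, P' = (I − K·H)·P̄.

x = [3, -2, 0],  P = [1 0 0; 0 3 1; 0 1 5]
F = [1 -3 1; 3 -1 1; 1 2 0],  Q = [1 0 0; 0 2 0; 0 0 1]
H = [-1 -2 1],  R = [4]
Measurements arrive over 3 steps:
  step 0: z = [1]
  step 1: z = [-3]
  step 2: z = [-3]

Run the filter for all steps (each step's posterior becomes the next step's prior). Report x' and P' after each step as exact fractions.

step 0: x' = [-477/200, 77/25, 823/200], P' = [839/200 -89/25 -861/200; -89/25 137/25 161/25; -861/200 161/25 1839/200]
step 1: x' = [30053/77975, 120136/77975, 11524/15595], P' = [255494/77975 -208697/77975 -50948/15595; -208697/77975 355561/77975 82469/15595; -50948/15595 82469/15595 24226/3119]
step 2: x' = [-1619728/2200381, 6591631/2200381, 5224827/2200381], P' = [78522537/24204191 -63140309/24204191 -76645741/24204191; -63140309/24204191 106994039/24204191 123220017/24204191; -76645741/24204191 123220017/24204191 181220293/24204191]

step 0: x̄ = F·x = [9, 11, -1]
step 0: P̄ = F·P·Fᵀ + Q = [28 13 -15; 13 17 -1; -15 -1 14]
step 0: y = z − H·x̄ = [33]
step 0: S = H·P̄·Hᵀ + R = [200]
step 0: K = P̄·Hᵀ·S⁻¹ = [-69/200; -6/25; 31/200]
step 0: x' = x̄ + K·y = [-477/200, 77/25, 823/200]
step 0: P' = (I − K·H)·P̄ = [839/200 -89/25 -861/200; -89/25 137/25 161/25; -861/200 161/25 1839/200]
step 1: x̄ = F·x = [-751/100, -153/25, 151/40]
step 1: P̄ = F·P·Fᵀ + Q = [1891/50 771/25 -331/20; 771/25 927/25 -38/5; -331/20 -38/5 103/8]
step 1: y = z − H·x̄ = [-1061/40]
step 1: S = H·P̄·Hᵀ + R = [3119/8]
step 1: K = P̄·Hᵀ·S⁻¹ = [-4642/15595; -4504/15595; 357/3119]
step 1: x' = x̄ + K·y = [30053/77975, 120136/77975, 11524/15595]
step 1: P' = (I − K·H)·P̄ = [255494/77975 -208697/77975 -50948/15595; -208697/77975 355561/77975 82469/15595; -50948/15595 82469/15595 24226/3119]
step 2: x̄ = F·x = [-54547/15595, 27643/77975, 10813/3119]
step 2: P̄ = F·P·Fᵀ + Q = [96312/3119 371489/15595 -43969/3119; 371489/15595 2315659/77975 -16727/3119; -43969/3119 -16727/3119 36837/3119]
step 2: y = z − H·x̄ = [-721699/77975]
step 2: S = H·P̄·Hᵀ + R = [24204191/77975]
step 2: K = P̄·Hᵀ·S⁻¹ = [-7221915/24204191; -6906938/24204191; 2856500/24204191]
step 2: x' = x̄ + K·y = [-1619728/2200381, 6591631/2200381, 5224827/2200381]
step 2: P' = (I − K·H)·P̄ = [78522537/24204191 -63140309/24204191 -76645741/24204191; -63140309/24204191 106994039/24204191 123220017/24204191; -76645741/24204191 123220017/24204191 181220293/24204191]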